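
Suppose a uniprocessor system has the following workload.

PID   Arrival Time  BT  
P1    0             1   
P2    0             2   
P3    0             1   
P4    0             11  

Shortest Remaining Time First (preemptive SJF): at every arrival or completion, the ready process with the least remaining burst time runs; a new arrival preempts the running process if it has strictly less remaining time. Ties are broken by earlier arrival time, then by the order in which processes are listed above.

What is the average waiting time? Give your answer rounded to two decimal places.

1.75

Gantt: | P1 0-1 | P3 1-2 | P2 2-4 | P4 4-15 |
Completion: P1=1  P2=4  P3=2  P4=15
Waiting times: P1=0, P2=2, P3=1, P4=4
Average waiting = (0+2+1+4) / 4 = 7/4 = 1.75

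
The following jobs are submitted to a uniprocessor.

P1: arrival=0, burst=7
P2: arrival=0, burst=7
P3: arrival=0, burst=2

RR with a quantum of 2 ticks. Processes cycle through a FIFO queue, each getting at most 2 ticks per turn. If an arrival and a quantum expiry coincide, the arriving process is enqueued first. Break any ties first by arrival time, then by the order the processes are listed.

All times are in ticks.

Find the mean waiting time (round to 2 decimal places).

Schedule: | P1 0-2 | P2 2-4 | P3 4-6 | P1 6-8 | P2 8-10 | P1 10-12 | P2 12-14 | P1 14-15 | P2 15-16 |
Completion: P1=15  P2=16  P3=6
Turnaround (C−A): P1=15  P2=16  P3=6
Waiting times: P1=8, P2=9, P3=4
Average waiting = (8+9+4) / 3 = 21/3 = 7.00

7.00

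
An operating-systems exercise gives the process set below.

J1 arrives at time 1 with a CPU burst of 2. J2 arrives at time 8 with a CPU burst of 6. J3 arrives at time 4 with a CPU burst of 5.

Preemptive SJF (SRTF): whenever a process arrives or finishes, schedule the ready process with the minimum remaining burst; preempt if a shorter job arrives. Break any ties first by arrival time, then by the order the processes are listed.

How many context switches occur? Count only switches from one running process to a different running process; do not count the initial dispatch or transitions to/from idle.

Timeline: | idle 0-1 | J1 1-3 | idle 3-4 | J3 4-9 | J2 9-15 |
Completion: J1=3  J2=15  J3=9
Turnaround (C−A): J1=2  J2=7  J3=5

1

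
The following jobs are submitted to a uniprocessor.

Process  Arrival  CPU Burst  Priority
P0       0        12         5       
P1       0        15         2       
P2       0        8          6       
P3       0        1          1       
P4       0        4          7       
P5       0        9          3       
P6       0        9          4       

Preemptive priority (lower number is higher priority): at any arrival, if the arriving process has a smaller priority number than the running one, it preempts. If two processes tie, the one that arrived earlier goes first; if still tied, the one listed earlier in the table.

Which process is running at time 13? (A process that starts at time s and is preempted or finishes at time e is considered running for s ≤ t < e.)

P1

Gantt: | P3 0-1 | P1 1-16 | P5 16-25 | P6 25-34 | P0 34-46 | P2 46-54 | P4 54-58 |
Completion: P0=46  P1=16  P2=54  P3=1  P4=58  P5=25  P6=34
Turnaround (C−A): P0=46  P1=16  P2=54  P3=1  P4=58  P5=25  P6=34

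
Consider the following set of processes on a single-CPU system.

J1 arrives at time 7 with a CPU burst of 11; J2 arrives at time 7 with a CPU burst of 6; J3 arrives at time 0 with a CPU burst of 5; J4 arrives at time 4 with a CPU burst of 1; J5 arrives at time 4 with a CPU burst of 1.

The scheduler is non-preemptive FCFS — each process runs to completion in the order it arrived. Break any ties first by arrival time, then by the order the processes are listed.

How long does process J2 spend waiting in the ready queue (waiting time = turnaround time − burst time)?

11

Timeline: | J3 0-5 | J4 5-6 | J5 6-7 | J1 7-18 | J2 18-24 |
Completion: J1=18  J2=24  J3=5  J4=6  J5=7
Turnaround (C−A): J1=11  J2=17  J3=5  J4=2  J5=3
Waiting(J2) = turnaround − burst = 17 − 6 = 11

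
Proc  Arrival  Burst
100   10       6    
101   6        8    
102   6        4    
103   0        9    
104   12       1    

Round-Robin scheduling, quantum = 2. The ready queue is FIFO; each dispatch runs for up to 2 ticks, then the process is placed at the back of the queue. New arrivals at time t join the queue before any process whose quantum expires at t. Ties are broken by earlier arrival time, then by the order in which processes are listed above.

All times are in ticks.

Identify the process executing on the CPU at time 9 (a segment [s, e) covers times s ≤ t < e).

Timeline: | 103 0-6 | 101 6-8 | 102 8-10 | 103 10-12 | 101 12-14 | 100 14-16 | 102 16-18 | 104 18-19 | 103 19-20 | 101 20-22 | 100 22-24 | 101 24-26 | 100 26-28 |
Completion: 100=28  101=26  102=18  103=20  104=19
Turnaround (C−A): 100=18  101=20  102=12  103=20  104=7

102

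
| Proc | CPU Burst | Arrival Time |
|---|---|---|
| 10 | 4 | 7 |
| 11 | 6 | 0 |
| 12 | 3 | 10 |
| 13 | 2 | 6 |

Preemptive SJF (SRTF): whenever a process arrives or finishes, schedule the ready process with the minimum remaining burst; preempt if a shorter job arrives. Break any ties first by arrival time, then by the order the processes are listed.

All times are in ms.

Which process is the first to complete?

11

Timeline: | 11 0-6 | 13 6-8 | 10 8-12 | 12 12-15 |
Completion: 10=12  11=6  12=15  13=8
Finish order: 11 → 13 → 10 → 12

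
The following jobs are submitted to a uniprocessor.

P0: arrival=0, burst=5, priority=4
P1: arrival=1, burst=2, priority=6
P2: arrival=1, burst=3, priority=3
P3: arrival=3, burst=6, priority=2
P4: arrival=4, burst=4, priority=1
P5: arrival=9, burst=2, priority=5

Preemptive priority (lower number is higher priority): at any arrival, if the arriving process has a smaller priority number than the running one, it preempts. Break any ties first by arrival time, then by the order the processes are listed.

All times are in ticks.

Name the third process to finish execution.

P2

Timeline: | P0 0-1 | P2 1-3 | P3 3-4 | P4 4-8 | P3 8-13 | P2 13-14 | P0 14-18 | P5 18-20 | P1 20-22 |
Completion: P0=18  P1=22  P2=14  P3=13  P4=8  P5=20
Finish order: P4 → P3 → P2 → P0 → P5 → P1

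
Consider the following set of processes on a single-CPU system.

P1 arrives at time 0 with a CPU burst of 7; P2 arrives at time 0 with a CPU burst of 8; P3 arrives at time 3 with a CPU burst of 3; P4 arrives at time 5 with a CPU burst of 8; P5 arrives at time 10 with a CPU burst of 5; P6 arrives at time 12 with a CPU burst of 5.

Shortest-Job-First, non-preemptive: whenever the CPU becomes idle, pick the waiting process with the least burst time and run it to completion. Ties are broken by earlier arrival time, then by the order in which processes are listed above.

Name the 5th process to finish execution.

P2

Timeline: | P1 0-7 | P3 7-10 | P5 10-15 | P6 15-20 | P2 20-28 | P4 28-36 |
Completion: P1=7  P2=28  P3=10  P4=36  P5=15  P6=20
Finish order: P1 → P3 → P5 → P6 → P2 → P4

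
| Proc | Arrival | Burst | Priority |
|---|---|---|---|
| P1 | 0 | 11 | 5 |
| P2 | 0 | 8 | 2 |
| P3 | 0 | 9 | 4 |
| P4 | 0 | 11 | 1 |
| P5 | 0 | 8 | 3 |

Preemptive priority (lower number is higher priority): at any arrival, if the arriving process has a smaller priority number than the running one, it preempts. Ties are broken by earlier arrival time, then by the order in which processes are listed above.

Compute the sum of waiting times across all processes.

Timeline: | P4 0-11 | P2 11-19 | P5 19-27 | P3 27-36 | P1 36-47 |
Completion: P1=47  P2=19  P3=36  P4=11  P5=27
Turnaround (C−A): P1=47  P2=19  P3=36  P4=11  P5=27
Waiting = turnaround − burst: P1=36, P2=11, P3=27, P4=0, P5=19
Total waiting = 36 + 11 + 27 + 0 + 19 = 93

93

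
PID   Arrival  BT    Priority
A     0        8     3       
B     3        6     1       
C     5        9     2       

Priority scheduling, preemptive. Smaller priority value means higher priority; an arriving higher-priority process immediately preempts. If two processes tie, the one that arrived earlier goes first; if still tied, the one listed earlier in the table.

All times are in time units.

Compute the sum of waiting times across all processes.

Schedule: | A 0-3 | B 3-9 | C 9-18 | A 18-23 |
Completion: A=23  B=9  C=18
Waiting = turnaround − burst: A=15, B=0, C=4
Total waiting = 15 + 0 + 4 = 19

19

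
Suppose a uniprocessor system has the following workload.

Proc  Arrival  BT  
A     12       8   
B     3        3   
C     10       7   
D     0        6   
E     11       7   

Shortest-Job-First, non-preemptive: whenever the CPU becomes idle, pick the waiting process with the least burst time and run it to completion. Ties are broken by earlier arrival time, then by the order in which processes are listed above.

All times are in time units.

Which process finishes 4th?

Timeline: | D 0-6 | B 6-9 | idle 9-10 | C 10-17 | E 17-24 | A 24-32 |
Completion: A=32  B=9  C=17  D=6  E=24
Turnaround (C−A): A=20  B=6  C=7  D=6  E=13
Finish order: D → B → C → E → A

E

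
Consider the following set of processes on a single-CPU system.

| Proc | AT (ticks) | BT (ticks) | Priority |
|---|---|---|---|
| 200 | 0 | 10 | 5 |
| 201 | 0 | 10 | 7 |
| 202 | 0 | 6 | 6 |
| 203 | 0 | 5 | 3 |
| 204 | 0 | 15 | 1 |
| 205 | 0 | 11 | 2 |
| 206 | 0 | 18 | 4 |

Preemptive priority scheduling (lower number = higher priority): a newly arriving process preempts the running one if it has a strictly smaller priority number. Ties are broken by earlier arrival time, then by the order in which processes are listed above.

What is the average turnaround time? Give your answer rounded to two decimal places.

Schedule: | 204 0-15 | 205 15-26 | 203 26-31 | 206 31-49 | 200 49-59 | 202 59-65 | 201 65-75 |
Completion: 200=59  201=75  202=65  203=31  204=15  205=26  206=49
Turnaround times: 200=59, 201=75, 202=65, 203=31, 204=15, 205=26, 206=49
Average turnaround = (59+75+65+31+15+26+49) / 7 = 320/7 = 45.71

45.71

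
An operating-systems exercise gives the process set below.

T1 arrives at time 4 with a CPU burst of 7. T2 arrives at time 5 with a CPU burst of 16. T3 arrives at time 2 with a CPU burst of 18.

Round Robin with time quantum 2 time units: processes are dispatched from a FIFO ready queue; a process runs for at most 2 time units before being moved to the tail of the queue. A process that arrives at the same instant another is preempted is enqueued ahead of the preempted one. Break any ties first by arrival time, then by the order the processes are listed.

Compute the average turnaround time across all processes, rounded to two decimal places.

32.00

Schedule: | idle 0-2 | T3 2-4 | T1 4-6 | T3 6-8 | T2 8-10 | T1 10-12 | T3 12-14 | T2 14-16 | T1 16-18 | T3 18-20 | T2 20-22 | T1 22-23 | T3 23-25 | T2 25-27 | T3 27-29 | T2 29-31 | T3 31-33 | T2 33-35 | T3 35-37 | T2 37-39 | T3 39-41 | T2 41-43 |
Completion: T1=23  T2=43  T3=41
Turnaround (C−A): T1=19  T2=38  T3=39
Turnaround times: T1=19, T2=38, T3=39
Average turnaround = (19+38+39) / 3 = 96/3 = 32.00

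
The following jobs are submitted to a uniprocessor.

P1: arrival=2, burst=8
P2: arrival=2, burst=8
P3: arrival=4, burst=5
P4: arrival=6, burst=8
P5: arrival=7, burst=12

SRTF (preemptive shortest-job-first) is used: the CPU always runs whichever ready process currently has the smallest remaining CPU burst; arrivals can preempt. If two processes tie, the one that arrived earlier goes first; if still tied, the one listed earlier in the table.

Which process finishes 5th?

Gantt: | idle 0-2 | P1 2-4 | P3 4-9 | P1 9-15 | P2 15-23 | P4 23-31 | P5 31-43 |
Completion: P1=15  P2=23  P3=9  P4=31  P5=43
Turnaround (C−A): P1=13  P2=21  P3=5  P4=25  P5=36
Finish order: P3 → P1 → P2 → P4 → P5

P5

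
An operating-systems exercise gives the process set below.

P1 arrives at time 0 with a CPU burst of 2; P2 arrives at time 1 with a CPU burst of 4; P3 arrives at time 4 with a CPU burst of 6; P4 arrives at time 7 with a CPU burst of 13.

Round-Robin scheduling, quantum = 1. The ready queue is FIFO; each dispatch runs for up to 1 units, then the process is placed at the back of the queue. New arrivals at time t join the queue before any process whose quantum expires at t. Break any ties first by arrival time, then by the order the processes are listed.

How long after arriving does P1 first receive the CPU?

Schedule: | P1 0-1 | P2 1-2 | P1 2-3 | P2 3-4 | P3 4-5 | P2 5-6 | P3 6-7 | P2 7-8 | P4 8-9 | P3 9-10 | P4 10-11 | P3 11-12 | P4 12-13 | P3 13-14 | P4 14-15 | P3 15-16 | P4 16-25 |
Completion: P1=3  P2=8  P3=16  P4=25
Turnaround (C−A): P1=3  P2=7  P3=12  P4=18
Response(P1) = first start − arrival = 0 − 0 = 0

0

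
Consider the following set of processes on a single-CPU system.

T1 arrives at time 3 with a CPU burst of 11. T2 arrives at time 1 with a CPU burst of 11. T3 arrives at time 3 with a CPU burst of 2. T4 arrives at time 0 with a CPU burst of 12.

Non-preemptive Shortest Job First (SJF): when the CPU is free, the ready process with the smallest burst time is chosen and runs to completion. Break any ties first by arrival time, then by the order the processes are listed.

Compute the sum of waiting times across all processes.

44

Schedule: | T4 0-12 | T3 12-14 | T2 14-25 | T1 25-36 |
Completion: T1=36  T2=25  T3=14  T4=12
Waiting = turnaround − burst: T1=22, T2=13, T3=9, T4=0
Total waiting = 22 + 13 + 9 + 0 = 44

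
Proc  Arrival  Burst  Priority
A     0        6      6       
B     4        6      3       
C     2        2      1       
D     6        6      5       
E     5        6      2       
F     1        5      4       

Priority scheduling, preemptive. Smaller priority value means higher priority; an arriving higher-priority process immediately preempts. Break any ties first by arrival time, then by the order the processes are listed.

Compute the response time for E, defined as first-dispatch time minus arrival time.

Timeline: | A 0-1 | F 1-2 | C 2-4 | B 4-5 | E 5-11 | B 11-16 | F 16-20 | D 20-26 | A 26-31 |
Completion: A=31  B=16  C=4  D=26  E=11  F=20
Turnaround (C−A): A=31  B=12  C=2  D=20  E=6  F=19
Response(E) = first start − arrival = 5 − 5 = 0

0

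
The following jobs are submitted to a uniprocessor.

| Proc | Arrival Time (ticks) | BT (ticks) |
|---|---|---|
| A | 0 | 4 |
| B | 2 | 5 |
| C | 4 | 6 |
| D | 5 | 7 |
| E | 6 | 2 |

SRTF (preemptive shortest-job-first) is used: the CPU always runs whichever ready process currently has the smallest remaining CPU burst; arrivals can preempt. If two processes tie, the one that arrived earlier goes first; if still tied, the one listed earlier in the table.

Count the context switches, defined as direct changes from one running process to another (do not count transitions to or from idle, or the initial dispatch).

Schedule: | A 0-4 | B 4-6 | E 6-8 | B 8-11 | C 11-17 | D 17-24 |
Completion: A=4  B=11  C=17  D=24  E=8
Turnaround (C−A): A=4  B=9  C=13  D=19  E=2

5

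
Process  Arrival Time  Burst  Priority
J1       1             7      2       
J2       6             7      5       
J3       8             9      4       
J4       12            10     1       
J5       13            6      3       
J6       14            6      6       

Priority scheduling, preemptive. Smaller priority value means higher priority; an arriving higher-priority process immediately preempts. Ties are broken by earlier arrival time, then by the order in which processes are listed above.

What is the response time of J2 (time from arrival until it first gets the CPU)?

Timeline: | idle 0-1 | J1 1-8 | J3 8-12 | J4 12-22 | J5 22-28 | J3 28-33 | J2 33-40 | J6 40-46 |
Completion: J1=8  J2=40  J3=33  J4=22  J5=28  J6=46
Turnaround (C−A): J1=7  J2=34  J3=25  J4=10  J5=15  J6=32
Response(J2) = first start − arrival = 33 − 6 = 27

27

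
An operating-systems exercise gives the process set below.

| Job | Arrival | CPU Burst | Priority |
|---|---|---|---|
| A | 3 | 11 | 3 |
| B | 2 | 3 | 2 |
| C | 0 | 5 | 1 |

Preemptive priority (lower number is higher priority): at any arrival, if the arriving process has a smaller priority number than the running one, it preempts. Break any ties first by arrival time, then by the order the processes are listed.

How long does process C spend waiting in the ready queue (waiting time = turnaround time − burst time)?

0

Gantt: | C 0-5 | B 5-8 | A 8-19 |
Completion: A=19  B=8  C=5
Turnaround (C−A): A=16  B=6  C=5
Waiting(C) = turnaround − burst = 5 − 5 = 0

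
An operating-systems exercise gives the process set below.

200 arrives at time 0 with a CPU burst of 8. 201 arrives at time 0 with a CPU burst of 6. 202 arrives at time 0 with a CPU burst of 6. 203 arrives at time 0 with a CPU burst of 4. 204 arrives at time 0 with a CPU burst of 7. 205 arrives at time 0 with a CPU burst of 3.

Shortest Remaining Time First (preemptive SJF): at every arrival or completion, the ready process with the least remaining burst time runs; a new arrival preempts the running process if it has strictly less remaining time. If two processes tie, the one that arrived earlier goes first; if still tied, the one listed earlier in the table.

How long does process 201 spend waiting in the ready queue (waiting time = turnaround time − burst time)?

Timeline: | 205 0-3 | 203 3-7 | 201 7-13 | 202 13-19 | 204 19-26 | 200 26-34 |
Completion: 200=34  201=13  202=19  203=7  204=26  205=3
Waiting(201) = turnaround − burst = 13 − 6 = 7

7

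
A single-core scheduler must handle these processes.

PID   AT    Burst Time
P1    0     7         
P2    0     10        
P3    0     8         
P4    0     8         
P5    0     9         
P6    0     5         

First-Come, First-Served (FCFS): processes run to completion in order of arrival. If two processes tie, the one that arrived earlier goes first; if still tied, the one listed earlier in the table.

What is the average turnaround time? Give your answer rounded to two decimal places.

28.50

Gantt: | P1 0-7 | P2 7-17 | P3 17-25 | P4 25-33 | P5 33-42 | P6 42-47 |
Completion: P1=7  P2=17  P3=25  P4=33  P5=42  P6=47
Turnaround times: P1=7, P2=17, P3=25, P4=33, P5=42, P6=47
Average turnaround = (7+17+25+33+42+47) / 6 = 171/6 = 28.50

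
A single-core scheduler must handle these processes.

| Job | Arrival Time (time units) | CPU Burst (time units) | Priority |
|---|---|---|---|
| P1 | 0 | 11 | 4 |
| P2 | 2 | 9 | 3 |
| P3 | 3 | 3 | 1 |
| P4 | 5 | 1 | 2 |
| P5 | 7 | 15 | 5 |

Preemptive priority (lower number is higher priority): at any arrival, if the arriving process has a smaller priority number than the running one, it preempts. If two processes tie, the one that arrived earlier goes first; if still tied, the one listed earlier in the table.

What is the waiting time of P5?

17

Timeline: | P1 0-2 | P2 2-3 | P3 3-6 | P4 6-7 | P2 7-15 | P1 15-24 | P5 24-39 |
Completion: P1=24  P2=15  P3=6  P4=7  P5=39
Turnaround (C−A): P1=24  P2=13  P3=3  P4=2  P5=32
Waiting(P5) = turnaround − burst = 32 − 15 = 17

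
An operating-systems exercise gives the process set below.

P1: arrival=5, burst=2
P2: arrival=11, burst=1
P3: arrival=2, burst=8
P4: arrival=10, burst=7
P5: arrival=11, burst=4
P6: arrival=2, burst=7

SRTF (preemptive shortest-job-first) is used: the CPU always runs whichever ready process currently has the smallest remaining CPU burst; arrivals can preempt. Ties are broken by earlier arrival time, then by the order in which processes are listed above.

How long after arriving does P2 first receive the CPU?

Gantt: | idle 0-2 | P6 2-5 | P1 5-7 | P6 7-11 | P2 11-12 | P5 12-16 | P4 16-23 | P3 23-31 |
Completion: P1=7  P2=12  P3=31  P4=23  P5=16  P6=11
Turnaround (C−A): P1=2  P2=1  P3=29  P4=13  P5=5  P6=9
Response(P2) = first start − arrival = 11 − 11 = 0

0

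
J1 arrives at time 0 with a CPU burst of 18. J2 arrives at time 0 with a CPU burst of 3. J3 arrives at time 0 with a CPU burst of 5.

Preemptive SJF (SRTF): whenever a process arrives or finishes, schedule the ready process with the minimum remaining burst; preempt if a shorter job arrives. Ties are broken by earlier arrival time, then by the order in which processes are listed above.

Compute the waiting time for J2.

Schedule: | J2 0-3 | J3 3-8 | J1 8-26 |
Completion: J1=26  J2=3  J3=8
Turnaround (C−A): J1=26  J2=3  J3=8
Waiting(J2) = turnaround − burst = 3 − 3 = 0

0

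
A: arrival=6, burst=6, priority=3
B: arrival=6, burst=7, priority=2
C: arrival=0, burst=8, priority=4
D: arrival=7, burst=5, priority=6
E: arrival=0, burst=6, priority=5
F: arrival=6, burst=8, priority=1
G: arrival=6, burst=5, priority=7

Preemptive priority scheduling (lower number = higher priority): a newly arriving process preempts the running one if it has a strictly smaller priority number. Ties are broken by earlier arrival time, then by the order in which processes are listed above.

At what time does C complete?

Schedule: | C 0-6 | F 6-14 | B 14-21 | A 21-27 | C 27-29 | E 29-35 | D 35-40 | G 40-45 |
Completion: A=27  B=21  C=29  D=40  E=35  F=14  G=45

29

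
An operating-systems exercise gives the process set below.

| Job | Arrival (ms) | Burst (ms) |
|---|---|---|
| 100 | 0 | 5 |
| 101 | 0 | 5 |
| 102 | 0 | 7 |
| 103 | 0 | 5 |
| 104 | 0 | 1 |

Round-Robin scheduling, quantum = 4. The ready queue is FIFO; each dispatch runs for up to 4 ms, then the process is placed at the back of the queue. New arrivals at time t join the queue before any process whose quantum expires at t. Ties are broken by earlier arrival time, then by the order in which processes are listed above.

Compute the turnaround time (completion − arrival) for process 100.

18

Gantt: | 100 0-4 | 101 4-8 | 102 8-12 | 103 12-16 | 104 16-17 | 100 17-18 | 101 18-19 | 102 19-22 | 103 22-23 |
Completion: 100=18  101=19  102=22  103=23  104=17
Turnaround (C−A): 100=18  101=19  102=22  103=23  104=17
Turnaround(100) = completion − arrival = 18 − 0 = 18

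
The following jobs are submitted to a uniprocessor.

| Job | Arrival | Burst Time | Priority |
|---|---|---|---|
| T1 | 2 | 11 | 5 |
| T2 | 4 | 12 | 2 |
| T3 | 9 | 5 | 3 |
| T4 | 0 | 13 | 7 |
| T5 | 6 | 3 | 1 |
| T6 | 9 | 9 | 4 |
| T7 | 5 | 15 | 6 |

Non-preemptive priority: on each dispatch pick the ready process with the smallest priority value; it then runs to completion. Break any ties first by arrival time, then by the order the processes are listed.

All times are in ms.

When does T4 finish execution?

Schedule: | T4 0-13 | T5 13-16 | T2 16-28 | T3 28-33 | T6 33-42 | T1 42-53 | T7 53-68 |
Completion: T1=53  T2=28  T3=33  T4=13  T5=16  T6=42  T7=68

13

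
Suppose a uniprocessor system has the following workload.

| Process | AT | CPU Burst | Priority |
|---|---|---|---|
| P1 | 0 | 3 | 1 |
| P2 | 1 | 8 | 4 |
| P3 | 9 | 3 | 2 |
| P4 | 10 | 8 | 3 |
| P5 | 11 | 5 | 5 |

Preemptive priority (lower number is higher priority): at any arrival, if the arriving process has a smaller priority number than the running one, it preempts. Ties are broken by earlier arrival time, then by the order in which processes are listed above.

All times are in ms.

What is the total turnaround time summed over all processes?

53

Gantt: | P1 0-3 | P2 3-9 | P3 9-12 | P4 12-20 | P2 20-22 | P5 22-27 |
Completion: P1=3  P2=22  P3=12  P4=20  P5=27
Turnaround = completion − arrival: P1=3, P2=21, P3=3, P4=10, P5=16
Total turnaround = 3 + 21 + 3 + 10 + 16 = 53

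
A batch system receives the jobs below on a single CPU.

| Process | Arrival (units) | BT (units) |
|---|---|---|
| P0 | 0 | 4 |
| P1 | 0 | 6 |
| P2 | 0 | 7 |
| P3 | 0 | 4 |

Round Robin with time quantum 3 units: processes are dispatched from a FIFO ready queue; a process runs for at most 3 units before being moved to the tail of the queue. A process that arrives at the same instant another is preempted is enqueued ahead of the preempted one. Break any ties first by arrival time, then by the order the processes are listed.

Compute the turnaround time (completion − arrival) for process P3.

20

Timeline: | P0 0-3 | P1 3-6 | P2 6-9 | P3 9-12 | P0 12-13 | P1 13-16 | P2 16-19 | P3 19-20 | P2 20-21 |
Completion: P0=13  P1=16  P2=21  P3=20
Turnaround (C−A): P0=13  P1=16  P2=21  P3=20
Turnaround(P3) = completion − arrival = 20 − 0 = 20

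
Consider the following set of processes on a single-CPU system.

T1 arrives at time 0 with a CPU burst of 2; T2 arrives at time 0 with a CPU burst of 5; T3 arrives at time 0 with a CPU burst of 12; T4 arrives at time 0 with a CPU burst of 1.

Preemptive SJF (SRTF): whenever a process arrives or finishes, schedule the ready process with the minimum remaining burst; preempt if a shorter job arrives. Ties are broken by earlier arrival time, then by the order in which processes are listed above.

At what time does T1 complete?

Gantt: | T4 0-1 | T1 1-3 | T2 3-8 | T3 8-20 |
Completion: T1=3  T2=8  T3=20  T4=1
Turnaround (C−A): T1=3  T2=8  T3=20  T4=1

3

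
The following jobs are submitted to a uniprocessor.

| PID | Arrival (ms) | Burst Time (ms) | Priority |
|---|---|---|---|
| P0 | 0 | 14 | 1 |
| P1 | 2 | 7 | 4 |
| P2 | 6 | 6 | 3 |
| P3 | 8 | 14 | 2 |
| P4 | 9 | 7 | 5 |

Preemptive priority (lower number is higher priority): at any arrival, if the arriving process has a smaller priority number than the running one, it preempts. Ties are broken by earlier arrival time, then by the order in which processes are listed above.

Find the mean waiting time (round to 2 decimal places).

Timeline: | P0 0-14 | P3 14-28 | P2 28-34 | P1 34-41 | P4 41-48 |
Completion: P0=14  P1=41  P2=34  P3=28  P4=48
Waiting times: P0=0, P1=32, P2=22, P3=6, P4=32
Average waiting = (0+32+22+6+32) / 5 = 92/5 = 18.40

18.40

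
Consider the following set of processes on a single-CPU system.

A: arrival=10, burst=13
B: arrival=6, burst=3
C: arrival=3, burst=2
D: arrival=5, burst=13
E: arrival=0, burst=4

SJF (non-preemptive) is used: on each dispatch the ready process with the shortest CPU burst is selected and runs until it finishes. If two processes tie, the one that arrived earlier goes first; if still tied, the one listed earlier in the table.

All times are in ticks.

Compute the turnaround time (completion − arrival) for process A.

Schedule: | E 0-4 | C 4-6 | B 6-9 | D 9-22 | A 22-35 |
Completion: A=35  B=9  C=6  D=22  E=4
Turnaround(A) = completion − arrival = 35 − 10 = 25

25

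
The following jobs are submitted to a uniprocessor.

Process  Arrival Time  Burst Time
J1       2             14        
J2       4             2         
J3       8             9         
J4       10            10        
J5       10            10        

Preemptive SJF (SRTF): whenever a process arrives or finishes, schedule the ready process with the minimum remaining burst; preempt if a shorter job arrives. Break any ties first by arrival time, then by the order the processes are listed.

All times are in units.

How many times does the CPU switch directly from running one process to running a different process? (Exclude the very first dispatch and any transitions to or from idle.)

6

Gantt: | idle 0-2 | J1 2-4 | J2 4-6 | J1 6-8 | J3 8-17 | J1 17-27 | J4 27-37 | J5 37-47 |
Completion: J1=27  J2=6  J3=17  J4=37  J5=47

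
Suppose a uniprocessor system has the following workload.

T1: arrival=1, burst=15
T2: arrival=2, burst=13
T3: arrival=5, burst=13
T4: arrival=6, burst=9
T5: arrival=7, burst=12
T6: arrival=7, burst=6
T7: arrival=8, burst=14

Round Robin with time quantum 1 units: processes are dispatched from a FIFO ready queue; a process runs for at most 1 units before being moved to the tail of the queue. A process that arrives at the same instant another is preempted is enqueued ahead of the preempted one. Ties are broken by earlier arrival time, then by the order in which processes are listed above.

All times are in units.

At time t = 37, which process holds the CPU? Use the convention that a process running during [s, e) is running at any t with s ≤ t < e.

Gantt: | idle 0-1 | T1 1-2 | T2 2-3 | T1 3-4 | T2 4-5 | T1 5-6 | T3 6-7 | T2 7-8 | T4 8-9 | T1 9-10 | T5 10-11 | T6 11-12 | T3 12-13 | T7 13-14 | T2 14-15 | T4 15-16 | T1 16-17 | T5 17-18 | T6 18-19 | T3 19-20 | T7 20-21 | T2 21-22 | T4 22-23 | T1 23-24 | T5 24-25 | T6 25-26 | T3 26-27 | T7 27-28 | T2 28-29 | T4 29-30 | T1 30-31 | T5 31-32 | T6 32-33 | T3 33-34 | T7 34-35 | T2 35-36 | T4 36-37 | T1 37-38 | T5 38-39 | T6 39-40 | T3 40-41 | T7 41-42 | T2 42-43 | T4 43-44 | T1 44-45 | T5 45-46 | T6 46-47 | T3 47-48 | T7 48-49 | T2 49-50 | T4 50-51 | T1 51-52 | T5 52-53 | T3 53-54 | T7 54-55 | T2 55-56 | T4 56-57 | T1 57-58 | T5 58-59 | T3 59-60 | T7 60-61 | T2 61-62 | T4 62-63 | T1 63-64 | T5 64-65 | T3 65-66 | T7 66-67 | T2 67-68 | T1 68-69 | T5 69-70 | T3 70-71 | T7 71-72 | T2 72-73 | T1 73-74 | T5 74-75 | T3 75-76 | T7 76-77 | T1 77-78 | T5 78-79 | T3 79-80 | T7 80-83 |
Completion: T1=78  T2=73  T3=80  T4=63  T5=79  T6=47  T7=83
Turnaround (C−A): T1=77  T2=71  T3=75  T4=57  T5=72  T6=40  T7=75

T1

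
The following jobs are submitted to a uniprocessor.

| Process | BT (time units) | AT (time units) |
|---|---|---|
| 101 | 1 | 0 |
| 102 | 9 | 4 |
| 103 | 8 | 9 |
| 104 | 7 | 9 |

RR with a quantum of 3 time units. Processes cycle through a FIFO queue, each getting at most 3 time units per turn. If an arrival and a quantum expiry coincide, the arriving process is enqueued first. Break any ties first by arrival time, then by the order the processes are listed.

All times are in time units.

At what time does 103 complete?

27

Timeline: | 101 0-1 | idle 1-4 | 102 4-10 | 103 10-13 | 104 13-16 | 102 16-19 | 103 19-22 | 104 22-25 | 103 25-27 | 104 27-28 |
Completion: 101=1  102=19  103=27  104=28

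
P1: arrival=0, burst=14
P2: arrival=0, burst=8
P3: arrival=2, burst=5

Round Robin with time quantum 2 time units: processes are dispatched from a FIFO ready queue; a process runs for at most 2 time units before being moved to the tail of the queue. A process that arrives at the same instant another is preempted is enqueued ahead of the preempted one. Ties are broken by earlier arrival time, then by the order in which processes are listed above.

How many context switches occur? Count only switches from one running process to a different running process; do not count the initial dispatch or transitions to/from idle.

Schedule: | P1 0-2 | P2 2-4 | P3 4-6 | P1 6-8 | P2 8-10 | P3 10-12 | P1 12-14 | P2 14-16 | P3 16-17 | P1 17-19 | P2 19-21 | P1 21-27 |
Completion: P1=27  P2=21  P3=17
Turnaround (C−A): P1=27  P2=21  P3=15

11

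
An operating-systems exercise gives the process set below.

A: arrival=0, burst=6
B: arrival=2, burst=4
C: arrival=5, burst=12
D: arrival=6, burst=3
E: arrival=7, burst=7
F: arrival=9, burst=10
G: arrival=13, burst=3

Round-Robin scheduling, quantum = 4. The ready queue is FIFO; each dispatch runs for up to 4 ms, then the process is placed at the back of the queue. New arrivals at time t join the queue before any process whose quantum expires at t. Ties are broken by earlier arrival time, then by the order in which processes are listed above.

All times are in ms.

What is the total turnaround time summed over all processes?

Timeline: | A 0-4 | B 4-8 | A 8-10 | C 10-14 | D 14-17 | E 17-21 | F 21-25 | G 25-28 | C 28-32 | E 32-35 | F 35-39 | C 39-43 | F 43-45 |
Completion: A=10  B=8  C=43  D=17  E=35  F=45  G=28
Turnaround (C−A): A=10  B=6  C=38  D=11  E=28  F=36  G=15
Turnaround = completion − arrival: A=10, B=6, C=38, D=11, E=28, F=36, G=15
Total turnaround = 10 + 6 + 38 + 11 + 28 + 36 + 15 = 144

144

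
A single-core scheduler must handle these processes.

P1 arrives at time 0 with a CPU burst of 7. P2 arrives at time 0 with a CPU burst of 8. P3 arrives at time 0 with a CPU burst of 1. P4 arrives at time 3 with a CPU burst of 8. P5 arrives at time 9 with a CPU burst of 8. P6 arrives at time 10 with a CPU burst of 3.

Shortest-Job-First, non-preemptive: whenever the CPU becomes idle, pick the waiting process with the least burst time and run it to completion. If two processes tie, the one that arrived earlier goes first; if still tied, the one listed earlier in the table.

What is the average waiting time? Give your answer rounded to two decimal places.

8.17

Timeline: | P3 0-1 | P1 1-8 | P2 8-16 | P6 16-19 | P4 19-27 | P5 27-35 |
Completion: P1=8  P2=16  P3=1  P4=27  P5=35  P6=19
Turnaround (C−A): P1=8  P2=16  P3=1  P4=24  P5=26  P6=9
Waiting times: P1=1, P2=8, P3=0, P4=16, P5=18, P6=6
Average waiting = (1+8+0+16+18+6) / 6 = 49/6 = 8.17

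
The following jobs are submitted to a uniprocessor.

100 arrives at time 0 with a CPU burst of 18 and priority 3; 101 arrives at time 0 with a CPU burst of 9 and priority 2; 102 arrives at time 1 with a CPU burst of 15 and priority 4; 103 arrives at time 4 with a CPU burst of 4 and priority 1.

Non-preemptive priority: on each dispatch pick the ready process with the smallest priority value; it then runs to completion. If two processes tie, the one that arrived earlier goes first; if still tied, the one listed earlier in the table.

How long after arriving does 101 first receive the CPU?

Gantt: | 101 0-9 | 103 9-13 | 100 13-31 | 102 31-46 |
Completion: 100=31  101=9  102=46  103=13
Turnaround (C−A): 100=31  101=9  102=45  103=9
Response(101) = first start − arrival = 0 − 0 = 0

0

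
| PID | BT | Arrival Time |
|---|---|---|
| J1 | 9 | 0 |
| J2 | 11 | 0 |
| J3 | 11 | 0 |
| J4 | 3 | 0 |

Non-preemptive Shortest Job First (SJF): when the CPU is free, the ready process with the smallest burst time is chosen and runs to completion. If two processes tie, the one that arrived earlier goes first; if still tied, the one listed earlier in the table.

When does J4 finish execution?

3

Timeline: | J4 0-3 | J1 3-12 | J2 12-23 | J3 23-34 |
Completion: J1=12  J2=23  J3=34  J4=3
Turnaround (C−A): J1=12  J2=23  J3=34  J4=3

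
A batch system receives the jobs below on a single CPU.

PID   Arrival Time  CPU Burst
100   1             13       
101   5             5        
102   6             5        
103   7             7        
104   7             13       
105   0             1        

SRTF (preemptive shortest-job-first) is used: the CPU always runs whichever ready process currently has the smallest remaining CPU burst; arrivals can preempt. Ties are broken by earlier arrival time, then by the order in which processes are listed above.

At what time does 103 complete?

Gantt: | 105 0-1 | 100 1-5 | 101 5-10 | 102 10-15 | 103 15-22 | 100 22-31 | 104 31-44 |
Completion: 100=31  101=10  102=15  103=22  104=44  105=1

22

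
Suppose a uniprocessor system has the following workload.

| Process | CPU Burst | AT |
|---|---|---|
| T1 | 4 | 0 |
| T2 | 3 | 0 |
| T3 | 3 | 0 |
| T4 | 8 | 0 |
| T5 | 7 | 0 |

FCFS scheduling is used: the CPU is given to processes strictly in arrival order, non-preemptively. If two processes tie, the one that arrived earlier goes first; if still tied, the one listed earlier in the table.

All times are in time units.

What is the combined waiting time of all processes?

Gantt: | T1 0-4 | T2 4-7 | T3 7-10 | T4 10-18 | T5 18-25 |
Completion: T1=4  T2=7  T3=10  T4=18  T5=25
Turnaround (C−A): T1=4  T2=7  T3=10  T4=18  T5=25
Waiting = turnaround − burst: T1=0, T2=4, T3=7, T4=10, T5=18
Total waiting = 0 + 4 + 7 + 10 + 18 = 39

39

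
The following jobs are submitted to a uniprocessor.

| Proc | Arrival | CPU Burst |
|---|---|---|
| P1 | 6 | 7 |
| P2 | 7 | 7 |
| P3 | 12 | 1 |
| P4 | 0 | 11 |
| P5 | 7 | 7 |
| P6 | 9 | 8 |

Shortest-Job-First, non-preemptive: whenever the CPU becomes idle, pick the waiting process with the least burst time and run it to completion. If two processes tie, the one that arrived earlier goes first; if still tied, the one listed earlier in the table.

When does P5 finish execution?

Schedule: | P4 0-11 | P1 11-18 | P3 18-19 | P2 19-26 | P5 26-33 | P6 33-41 |
Completion: P1=18  P2=26  P3=19  P4=11  P5=33  P6=41
Turnaround (C−A): P1=12  P2=19  P3=7  P4=11  P5=26  P6=32

33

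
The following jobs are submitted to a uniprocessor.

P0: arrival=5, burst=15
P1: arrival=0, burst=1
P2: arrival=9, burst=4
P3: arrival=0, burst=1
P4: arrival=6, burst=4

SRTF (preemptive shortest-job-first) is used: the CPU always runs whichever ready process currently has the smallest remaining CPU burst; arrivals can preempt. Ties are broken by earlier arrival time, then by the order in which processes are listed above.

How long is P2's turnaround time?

5

Gantt: | P1 0-1 | P3 1-2 | idle 2-5 | P0 5-6 | P4 6-10 | P2 10-14 | P0 14-28 |
Completion: P0=28  P1=1  P2=14  P3=2  P4=10
Turnaround(P2) = completion − arrival = 14 − 9 = 5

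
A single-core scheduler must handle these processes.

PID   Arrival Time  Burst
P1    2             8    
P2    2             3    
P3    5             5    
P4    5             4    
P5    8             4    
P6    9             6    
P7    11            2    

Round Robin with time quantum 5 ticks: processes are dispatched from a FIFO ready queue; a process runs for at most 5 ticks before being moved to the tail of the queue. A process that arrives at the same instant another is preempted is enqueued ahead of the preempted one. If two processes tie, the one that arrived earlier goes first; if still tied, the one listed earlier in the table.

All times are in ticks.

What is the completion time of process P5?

Timeline: | idle 0-2 | P1 2-7 | P2 7-10 | P3 10-15 | P4 15-19 | P1 19-22 | P5 22-26 | P6 26-31 | P7 31-33 | P6 33-34 |
Completion: P1=22  P2=10  P3=15  P4=19  P5=26  P6=34  P7=33
Turnaround (C−A): P1=20  P2=8  P3=10  P4=14  P5=18  P6=25  P7=22

26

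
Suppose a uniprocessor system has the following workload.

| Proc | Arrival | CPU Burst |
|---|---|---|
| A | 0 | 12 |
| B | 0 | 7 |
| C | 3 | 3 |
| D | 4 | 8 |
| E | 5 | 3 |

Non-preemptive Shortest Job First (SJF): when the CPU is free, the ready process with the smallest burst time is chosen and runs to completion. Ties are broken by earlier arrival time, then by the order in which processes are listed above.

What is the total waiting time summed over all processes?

Schedule: | B 0-7 | C 7-10 | E 10-13 | D 13-21 | A 21-33 |
Completion: A=33  B=7  C=10  D=21  E=13
Turnaround (C−A): A=33  B=7  C=7  D=17  E=8
Waiting = turnaround − burst: A=21, B=0, C=4, D=9, E=5
Total waiting = 21 + 0 + 4 + 9 + 5 = 39

39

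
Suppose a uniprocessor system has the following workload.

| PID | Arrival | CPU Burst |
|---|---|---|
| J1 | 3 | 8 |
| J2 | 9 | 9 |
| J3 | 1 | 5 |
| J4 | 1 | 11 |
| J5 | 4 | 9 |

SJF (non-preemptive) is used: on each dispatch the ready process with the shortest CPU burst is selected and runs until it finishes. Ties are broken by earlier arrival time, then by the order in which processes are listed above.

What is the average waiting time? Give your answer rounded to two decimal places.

11.60

Gantt: | idle 0-1 | J3 1-6 | J1 6-14 | J5 14-23 | J2 23-32 | J4 32-43 |
Completion: J1=14  J2=32  J3=6  J4=43  J5=23
Waiting times: J1=3, J2=14, J3=0, J4=31, J5=10
Average waiting = (3+14+0+31+10) / 5 = 58/5 = 11.60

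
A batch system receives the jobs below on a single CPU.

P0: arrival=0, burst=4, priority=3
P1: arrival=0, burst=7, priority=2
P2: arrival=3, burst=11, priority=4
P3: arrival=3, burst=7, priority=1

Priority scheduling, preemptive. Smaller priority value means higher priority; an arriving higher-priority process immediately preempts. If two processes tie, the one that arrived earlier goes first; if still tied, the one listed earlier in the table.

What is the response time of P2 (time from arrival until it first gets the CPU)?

Timeline: | P1 0-3 | P3 3-10 | P1 10-14 | P0 14-18 | P2 18-29 |
Completion: P0=18  P1=14  P2=29  P3=10
Turnaround (C−A): P0=18  P1=14  P2=26  P3=7
Response(P2) = first start − arrival = 18 − 3 = 15

15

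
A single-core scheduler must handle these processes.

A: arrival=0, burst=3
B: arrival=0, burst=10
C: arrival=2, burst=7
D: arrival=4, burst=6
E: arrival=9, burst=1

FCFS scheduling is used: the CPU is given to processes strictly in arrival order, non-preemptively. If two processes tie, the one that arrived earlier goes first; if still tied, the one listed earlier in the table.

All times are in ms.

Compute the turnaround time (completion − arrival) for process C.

Timeline: | A 0-3 | B 3-13 | C 13-20 | D 20-26 | E 26-27 |
Completion: A=3  B=13  C=20  D=26  E=27
Turnaround (C−A): A=3  B=13  C=18  D=22  E=18
Turnaround(C) = completion − arrival = 20 − 2 = 18

18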